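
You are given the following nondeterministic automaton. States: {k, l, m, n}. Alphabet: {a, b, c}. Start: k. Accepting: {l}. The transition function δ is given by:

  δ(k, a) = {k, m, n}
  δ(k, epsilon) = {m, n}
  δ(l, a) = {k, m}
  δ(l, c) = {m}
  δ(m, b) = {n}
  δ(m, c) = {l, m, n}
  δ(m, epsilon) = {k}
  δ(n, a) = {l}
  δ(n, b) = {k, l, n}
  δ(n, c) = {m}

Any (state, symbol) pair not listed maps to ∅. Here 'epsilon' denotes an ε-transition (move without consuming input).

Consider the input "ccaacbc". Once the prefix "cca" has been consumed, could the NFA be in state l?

Yes

Start: ε-closure({k}) = {k, m, n}.
Read 'c': {k, m, n} → {k, l, m, n}.
Read 'c': {k, l, m, n} → {k, l, m, n}.
Read 'a': {k, l, m, n} → {k, l, m, n}.
State l is in {k, l, m, n}.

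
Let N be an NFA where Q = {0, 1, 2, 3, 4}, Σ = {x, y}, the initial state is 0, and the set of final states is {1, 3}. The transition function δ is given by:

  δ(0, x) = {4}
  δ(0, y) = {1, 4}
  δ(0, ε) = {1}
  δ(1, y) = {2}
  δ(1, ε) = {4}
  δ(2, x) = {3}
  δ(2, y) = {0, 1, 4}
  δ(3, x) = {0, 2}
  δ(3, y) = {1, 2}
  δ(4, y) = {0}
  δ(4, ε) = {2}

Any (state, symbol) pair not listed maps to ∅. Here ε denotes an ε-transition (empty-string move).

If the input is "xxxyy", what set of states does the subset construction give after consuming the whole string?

Start: ε-closure({0}) = {0, 1, 2, 4}.
Read 'x': {0, 1, 2, 4} → {2, 3, 4}.
Read 'x': {2, 3, 4} → {0, 1, 2, 3, 4}.
Read 'x': {0, 1, 2, 3, 4} → {0, 1, 2, 3, 4}.
Read 'y': {0, 1, 2, 3, 4} → {0, 1, 2, 4}.
Read 'y': {0, 1, 2, 4} → {0, 1, 2, 4}.

{0, 1, 2, 4}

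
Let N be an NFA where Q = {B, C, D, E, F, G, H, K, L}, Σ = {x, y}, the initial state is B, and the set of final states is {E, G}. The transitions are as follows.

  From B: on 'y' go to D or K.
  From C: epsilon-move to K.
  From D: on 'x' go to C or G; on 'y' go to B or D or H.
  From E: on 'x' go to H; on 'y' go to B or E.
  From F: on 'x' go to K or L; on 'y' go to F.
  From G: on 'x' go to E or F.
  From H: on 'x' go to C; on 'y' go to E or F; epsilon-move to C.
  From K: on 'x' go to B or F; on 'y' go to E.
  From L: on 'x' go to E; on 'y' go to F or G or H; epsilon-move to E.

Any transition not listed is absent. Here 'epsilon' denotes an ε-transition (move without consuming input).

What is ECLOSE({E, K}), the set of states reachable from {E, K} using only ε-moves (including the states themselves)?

{E, K}

Begin with {E, K}.
No ε-moves leave this set, so the closure equals the set itself.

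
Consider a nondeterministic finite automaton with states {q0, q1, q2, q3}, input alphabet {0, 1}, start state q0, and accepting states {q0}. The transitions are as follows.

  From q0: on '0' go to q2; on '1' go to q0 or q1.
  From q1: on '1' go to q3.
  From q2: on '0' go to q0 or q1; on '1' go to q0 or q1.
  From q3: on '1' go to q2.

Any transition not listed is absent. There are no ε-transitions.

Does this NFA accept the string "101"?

Yes

Start in {q0}.
Read '1': q0→{q0, q1}; now {q0, q1}.
Read '0': q0→{q2}, q1→∅; now {q2}.
Read '1': q2→{q0, q1}; now {q0, q1}.
The final set {q0, q1} contains the accepting state q0.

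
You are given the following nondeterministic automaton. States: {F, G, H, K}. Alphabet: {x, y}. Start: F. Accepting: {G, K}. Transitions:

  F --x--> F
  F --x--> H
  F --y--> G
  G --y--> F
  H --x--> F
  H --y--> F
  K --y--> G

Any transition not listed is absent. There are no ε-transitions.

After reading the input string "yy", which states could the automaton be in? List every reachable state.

{F}

Start in {F}.
Read 'y': F→{G}; now {G}.
Read 'y': G→{F}; now {F}.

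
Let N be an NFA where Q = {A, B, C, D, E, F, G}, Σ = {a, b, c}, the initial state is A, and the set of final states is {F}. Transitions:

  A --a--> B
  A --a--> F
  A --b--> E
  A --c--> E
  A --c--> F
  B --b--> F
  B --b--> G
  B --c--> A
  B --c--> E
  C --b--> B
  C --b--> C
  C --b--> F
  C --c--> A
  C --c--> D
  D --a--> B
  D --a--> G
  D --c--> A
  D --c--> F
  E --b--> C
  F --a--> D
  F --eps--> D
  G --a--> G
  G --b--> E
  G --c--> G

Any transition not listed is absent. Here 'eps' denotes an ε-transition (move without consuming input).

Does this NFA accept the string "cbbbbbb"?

Start in {A}.
Read 'c': A→{E, F}; union {E, F}; ε-closure = {D, E, F}.
Read 'b': D→∅, E→{C}, F→∅; now {C}.
Read 'b': C→{B, C, F}; union {B, C, F}; ε-closure = {B, C, D, F}.
Read 'b': B→{F, G}, C→{B, C, F}, D→∅, F→∅; union {B, C, F, G}; ε-closure = {B, C, D, F, G}.
Read 'b': B→{F, G}, C→{B, C, F}, D→∅, F→∅, G→{E}; union {B, C, E, F, G}; ε-closure = {B, C, D, E, F, G}.
Read 'b': B→{F, G}, C→{B, C, F}, D→∅, E→{C}, F→∅, G→{E}; union {B, C, E, F, G}; ε-closure = {B, C, D, E, F, G}.
Read 'b': B→{F, G}, C→{B, C, F}, D→∅, E→{C}, F→∅, G→{E}; union {B, C, E, F, G}; ε-closure = {B, C, D, E, F, G}.
The final set {B, C, D, E, F, G} contains the accepting state F.

Yes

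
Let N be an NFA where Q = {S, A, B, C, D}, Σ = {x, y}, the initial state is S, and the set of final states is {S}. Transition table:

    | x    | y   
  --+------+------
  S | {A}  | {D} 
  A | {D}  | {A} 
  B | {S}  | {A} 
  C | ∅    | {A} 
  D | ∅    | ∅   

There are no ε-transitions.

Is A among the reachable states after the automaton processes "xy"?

Yes

Start in {S}.
Read 'x': S→{A}; now {A}.
Read 'y': A→{A}; now {A}.
State A is in {A}.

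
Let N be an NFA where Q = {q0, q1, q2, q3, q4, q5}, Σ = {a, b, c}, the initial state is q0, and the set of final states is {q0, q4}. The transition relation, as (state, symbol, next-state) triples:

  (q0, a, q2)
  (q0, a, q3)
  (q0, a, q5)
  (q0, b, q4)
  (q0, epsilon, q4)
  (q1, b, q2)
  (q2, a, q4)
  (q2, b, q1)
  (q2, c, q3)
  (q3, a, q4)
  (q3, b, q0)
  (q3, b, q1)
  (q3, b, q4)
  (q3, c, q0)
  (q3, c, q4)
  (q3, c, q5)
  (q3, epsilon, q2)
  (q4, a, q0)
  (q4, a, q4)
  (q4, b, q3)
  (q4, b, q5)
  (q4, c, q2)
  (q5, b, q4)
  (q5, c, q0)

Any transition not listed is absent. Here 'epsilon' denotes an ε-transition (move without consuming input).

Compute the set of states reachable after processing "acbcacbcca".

{q0, q2, q3, q4, q5}

Start: ε-closure({q0}) = {q0, q4}.
Read 'a': {q0, q4} → {q0, q2, q3, q4, q5}.
Read 'c': {q0, q2, q3, q4, q5} → {q0, q2, q3, q4, q5}.
Read 'b': {q0, q2, q3, q4, q5} → {q0, q1, q2, q3, q4, q5}.
Read 'c': {q0, q1, q2, q3, q4, q5} → {q0, q2, q3, q4, q5}.
Read 'a': {q0, q2, q3, q4, q5} → {q0, q2, q3, q4, q5}.
Read 'c': {q0, q2, q3, q4, q5} → {q0, q2, q3, q4, q5}.
Read 'b': {q0, q2, q3, q4, q5} → {q0, q1, q2, q3, q4, q5}.
Read 'c': {q0, q1, q2, q3, q4, q5} → {q0, q2, q3, q4, q5}.
Read 'c': {q0, q2, q3, q4, q5} → {q0, q2, q3, q4, q5}.
Read 'a': {q0, q2, q3, q4, q5} → {q0, q2, q3, q4, q5}.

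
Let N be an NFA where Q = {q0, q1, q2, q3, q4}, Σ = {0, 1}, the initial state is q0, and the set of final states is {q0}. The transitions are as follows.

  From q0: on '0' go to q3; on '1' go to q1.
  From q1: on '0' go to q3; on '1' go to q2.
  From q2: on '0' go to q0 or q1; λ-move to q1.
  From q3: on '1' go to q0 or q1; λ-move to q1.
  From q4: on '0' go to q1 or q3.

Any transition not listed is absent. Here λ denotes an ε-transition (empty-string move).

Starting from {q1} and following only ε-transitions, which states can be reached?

Begin with {q1}.
No ε-moves leave this set, so the closure equals the set itself.

{q1}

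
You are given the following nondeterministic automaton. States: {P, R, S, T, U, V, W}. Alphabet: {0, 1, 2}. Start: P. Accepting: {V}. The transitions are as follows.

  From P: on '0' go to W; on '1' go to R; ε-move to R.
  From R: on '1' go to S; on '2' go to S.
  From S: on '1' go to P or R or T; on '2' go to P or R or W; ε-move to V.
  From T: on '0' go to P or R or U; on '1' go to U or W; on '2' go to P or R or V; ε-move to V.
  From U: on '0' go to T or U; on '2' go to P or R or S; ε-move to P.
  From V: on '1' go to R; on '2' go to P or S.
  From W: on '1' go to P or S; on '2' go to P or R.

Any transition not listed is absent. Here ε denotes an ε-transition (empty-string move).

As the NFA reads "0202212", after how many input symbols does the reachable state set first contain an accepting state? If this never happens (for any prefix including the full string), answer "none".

Start: ε-closure({P}) = {P, R}.
Read '0': P→{W}, R→∅; now {W}.
Read '2': W→{P, R}; now {P, R}.
Read '0': P→{W}, R→∅; now {W}.
Read '2': W→{P, R}; now {P, R}.
Read '2': P→∅, R→{S}; union {S}; ε-closure = {S, V}.
None of the earlier sets intersect F, but {S, V} does.

5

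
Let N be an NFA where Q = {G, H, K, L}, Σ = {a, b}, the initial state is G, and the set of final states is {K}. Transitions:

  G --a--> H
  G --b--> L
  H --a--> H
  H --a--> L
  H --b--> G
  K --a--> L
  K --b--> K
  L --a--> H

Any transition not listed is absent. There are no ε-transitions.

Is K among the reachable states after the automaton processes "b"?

Start in {G}.
Read 'b': {G} → {L}.
State K is not in {L}.

No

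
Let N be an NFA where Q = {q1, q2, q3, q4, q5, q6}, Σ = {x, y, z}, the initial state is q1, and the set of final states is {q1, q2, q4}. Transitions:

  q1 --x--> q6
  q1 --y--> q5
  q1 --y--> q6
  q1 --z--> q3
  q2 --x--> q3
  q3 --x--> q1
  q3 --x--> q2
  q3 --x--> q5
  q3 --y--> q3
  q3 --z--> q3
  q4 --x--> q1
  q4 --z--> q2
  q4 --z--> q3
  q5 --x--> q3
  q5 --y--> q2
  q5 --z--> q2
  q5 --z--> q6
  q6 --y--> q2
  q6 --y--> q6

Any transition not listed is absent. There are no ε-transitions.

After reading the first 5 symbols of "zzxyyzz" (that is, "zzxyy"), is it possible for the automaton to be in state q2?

Start in {q1}.
Read 'z': q1→{q3}; now {q3}.
Read 'z': q3→{q3}; now {q3}.
Read 'x': q3→{q1, q2, q5}; now {q1, q2, q5}.
Read 'y': q1→{q5, q6}, q2→∅, q5→{q2}; now {q2, q5, q6}.
Read 'y': q2→∅, q5→{q2}, q6→{q2, q6}; now {q2, q6}.
State q2 is in {q2, q6}.

Yes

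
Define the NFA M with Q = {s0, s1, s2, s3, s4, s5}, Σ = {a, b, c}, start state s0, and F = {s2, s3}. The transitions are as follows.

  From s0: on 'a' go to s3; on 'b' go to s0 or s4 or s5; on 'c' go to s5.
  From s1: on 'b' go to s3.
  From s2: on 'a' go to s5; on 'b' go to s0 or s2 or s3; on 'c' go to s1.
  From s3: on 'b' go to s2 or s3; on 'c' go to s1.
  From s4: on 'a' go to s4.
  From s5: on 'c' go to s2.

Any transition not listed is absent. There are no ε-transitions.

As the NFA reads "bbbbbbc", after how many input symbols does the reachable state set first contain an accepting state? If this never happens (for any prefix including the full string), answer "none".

7

Start in {s0}.
Read 'b': s0→{s0, s4, s5}; now {s0, s4, s5}.
Read 'b': s0→{s0, s4, s5}, s4→∅, s5→∅; now {s0, s4, s5}.
Read 'b': s0→{s0, s4, s5}, s4→∅, s5→∅; now {s0, s4, s5}.
Read 'b': s0→{s0, s4, s5}, s4→∅, s5→∅; now {s0, s4, s5}.
Read 'b': s0→{s0, s4, s5}, s4→∅, s5→∅; now {s0, s4, s5}.
Read 'b': s0→{s0, s4, s5}, s4→∅, s5→∅; now {s0, s4, s5}.
Read 'c': s0→{s5}, s4→∅, s5→{s2}; now {s2, s5}.
None of the earlier sets intersect F, but {s2, s5} does.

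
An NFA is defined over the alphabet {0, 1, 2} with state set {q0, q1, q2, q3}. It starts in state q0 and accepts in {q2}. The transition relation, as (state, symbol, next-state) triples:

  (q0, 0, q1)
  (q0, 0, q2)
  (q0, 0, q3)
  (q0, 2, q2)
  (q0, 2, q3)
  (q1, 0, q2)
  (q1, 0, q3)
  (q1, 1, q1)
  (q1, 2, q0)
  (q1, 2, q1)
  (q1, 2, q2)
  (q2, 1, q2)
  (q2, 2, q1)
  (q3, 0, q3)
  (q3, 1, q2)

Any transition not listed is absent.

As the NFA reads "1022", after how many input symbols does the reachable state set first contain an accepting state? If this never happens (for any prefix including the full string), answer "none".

Start in {q0}.
Read '1': {q0} → ∅.
The set is empty and remains empty for the remaining 3 symbols.
No reachable set along the way intersects F.

none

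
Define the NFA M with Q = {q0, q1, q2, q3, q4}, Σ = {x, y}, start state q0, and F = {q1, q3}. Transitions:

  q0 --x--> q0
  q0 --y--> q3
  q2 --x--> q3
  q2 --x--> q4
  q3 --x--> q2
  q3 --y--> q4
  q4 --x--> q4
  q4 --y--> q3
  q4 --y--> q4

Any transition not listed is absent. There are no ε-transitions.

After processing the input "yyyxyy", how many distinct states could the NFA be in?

2

Start in {q0}.
Read 'y': q0→{q3}; now {q3}.
Read 'y': q3→{q4}; now {q4}.
Read 'y': q4→{q3, q4}; now {q3, q4}.
Read 'x': q3→{q2}, q4→{q4}; now {q2, q4}.
Read 'y': q2→∅, q4→{q3, q4}; now {q3, q4}.
Read 'y': q3→{q4}, q4→{q3, q4}; now {q3, q4}.
That set has 2 states.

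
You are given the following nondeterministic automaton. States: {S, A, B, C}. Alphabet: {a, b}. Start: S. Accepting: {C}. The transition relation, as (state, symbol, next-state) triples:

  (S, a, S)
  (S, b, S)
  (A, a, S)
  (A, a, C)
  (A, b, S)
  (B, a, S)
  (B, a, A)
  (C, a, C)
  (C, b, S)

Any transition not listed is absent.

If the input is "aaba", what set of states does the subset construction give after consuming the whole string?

Start in {S}.
Read 'a': {S} → {S}.
Read 'a': {S} → {S}.
Read 'b': {S} → {S}.
Read 'a': {S} → {S}.

{S}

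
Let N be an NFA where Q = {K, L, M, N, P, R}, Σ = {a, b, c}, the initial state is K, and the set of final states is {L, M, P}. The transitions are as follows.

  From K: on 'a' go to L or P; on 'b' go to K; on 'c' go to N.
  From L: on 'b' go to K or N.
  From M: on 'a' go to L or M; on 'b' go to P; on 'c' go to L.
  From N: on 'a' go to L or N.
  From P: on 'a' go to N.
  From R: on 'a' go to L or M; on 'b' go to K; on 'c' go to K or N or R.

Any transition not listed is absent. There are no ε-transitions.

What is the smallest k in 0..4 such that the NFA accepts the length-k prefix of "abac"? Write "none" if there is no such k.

Start in {K}.
Read 'a': K→{L, P}; now {L, P}.
None of the earlier sets intersect F, but {L, P} does.

1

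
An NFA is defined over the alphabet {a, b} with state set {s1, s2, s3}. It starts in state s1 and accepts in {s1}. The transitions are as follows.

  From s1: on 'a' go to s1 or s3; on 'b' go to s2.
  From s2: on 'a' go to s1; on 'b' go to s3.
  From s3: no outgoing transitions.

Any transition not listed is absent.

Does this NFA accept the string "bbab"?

Start in {s1}.
Read 'b': {s1} → {s2}.
Read 'b': {s2} → {s3}.
Read 'a': {s3} → ∅.
The set is empty and remains empty for the remaining 1 symbol.
The final set ∅ contains no accepting state.

No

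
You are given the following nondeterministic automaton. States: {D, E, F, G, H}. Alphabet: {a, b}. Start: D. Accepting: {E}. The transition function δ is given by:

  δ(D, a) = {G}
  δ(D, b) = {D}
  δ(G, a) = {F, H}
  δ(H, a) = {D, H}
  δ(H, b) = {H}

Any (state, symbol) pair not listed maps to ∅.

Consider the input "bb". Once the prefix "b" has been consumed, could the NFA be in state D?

Yes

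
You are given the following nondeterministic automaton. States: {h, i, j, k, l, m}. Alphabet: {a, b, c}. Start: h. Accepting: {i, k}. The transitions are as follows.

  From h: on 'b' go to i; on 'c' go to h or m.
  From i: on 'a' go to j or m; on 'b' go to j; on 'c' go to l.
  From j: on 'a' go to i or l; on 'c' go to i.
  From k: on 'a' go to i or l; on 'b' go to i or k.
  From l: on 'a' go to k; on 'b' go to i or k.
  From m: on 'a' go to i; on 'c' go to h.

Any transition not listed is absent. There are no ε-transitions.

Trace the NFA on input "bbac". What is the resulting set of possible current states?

Start in {h}.
Read 'b': {h} → {i}.
Read 'b': {i} → {j}.
Read 'a': {j} → {i, l}.
Read 'c': {i, l} → {l}.

{l}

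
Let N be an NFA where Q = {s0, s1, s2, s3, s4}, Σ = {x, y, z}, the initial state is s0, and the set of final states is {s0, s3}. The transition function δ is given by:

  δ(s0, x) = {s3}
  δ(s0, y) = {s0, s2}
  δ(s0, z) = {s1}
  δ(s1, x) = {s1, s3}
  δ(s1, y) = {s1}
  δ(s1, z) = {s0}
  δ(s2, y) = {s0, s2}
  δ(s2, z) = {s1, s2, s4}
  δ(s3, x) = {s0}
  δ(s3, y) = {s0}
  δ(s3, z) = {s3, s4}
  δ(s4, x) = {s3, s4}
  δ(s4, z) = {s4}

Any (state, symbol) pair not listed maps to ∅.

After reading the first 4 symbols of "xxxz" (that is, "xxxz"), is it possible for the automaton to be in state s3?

Yes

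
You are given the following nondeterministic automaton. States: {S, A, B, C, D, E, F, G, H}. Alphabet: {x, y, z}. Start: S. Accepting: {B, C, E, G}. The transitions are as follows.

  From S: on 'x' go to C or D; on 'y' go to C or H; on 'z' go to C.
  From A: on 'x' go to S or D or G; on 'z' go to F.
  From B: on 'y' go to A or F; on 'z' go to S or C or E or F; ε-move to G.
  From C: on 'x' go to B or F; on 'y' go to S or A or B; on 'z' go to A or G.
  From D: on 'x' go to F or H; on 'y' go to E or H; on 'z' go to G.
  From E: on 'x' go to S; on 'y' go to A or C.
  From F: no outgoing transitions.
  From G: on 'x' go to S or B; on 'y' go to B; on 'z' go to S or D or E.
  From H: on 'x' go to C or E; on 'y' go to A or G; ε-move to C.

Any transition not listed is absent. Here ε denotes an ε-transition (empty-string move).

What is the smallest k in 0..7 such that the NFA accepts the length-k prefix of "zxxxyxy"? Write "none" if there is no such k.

1

Start in {S}.
Read 'z': S→{C}; now {C}.
None of the earlier sets intersect F, but {C} does.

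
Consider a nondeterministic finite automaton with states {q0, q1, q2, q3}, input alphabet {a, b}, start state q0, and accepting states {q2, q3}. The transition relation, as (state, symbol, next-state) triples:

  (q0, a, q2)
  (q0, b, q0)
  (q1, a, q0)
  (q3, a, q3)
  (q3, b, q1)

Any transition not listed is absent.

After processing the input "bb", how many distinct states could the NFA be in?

1

Start in {q0}.
Read 'b': q0→{q0}; now {q0}.
Read 'b': q0→{q0}; now {q0}.
That set has 1 state.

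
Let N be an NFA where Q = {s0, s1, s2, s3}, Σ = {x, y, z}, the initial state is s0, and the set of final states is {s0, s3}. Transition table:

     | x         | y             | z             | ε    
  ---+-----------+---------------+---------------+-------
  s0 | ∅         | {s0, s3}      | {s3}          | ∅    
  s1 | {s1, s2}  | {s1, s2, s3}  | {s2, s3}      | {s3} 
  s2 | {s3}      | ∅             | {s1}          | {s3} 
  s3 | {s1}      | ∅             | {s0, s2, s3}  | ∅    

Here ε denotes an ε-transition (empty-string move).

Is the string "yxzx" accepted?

Start in {s0}.
Read 'y': {s0} → {s0, s3}.
Read 'x': {s0, s3} → {s1, s3}.
Read 'z': {s1, s3} → {s0, s2, s3}.
Read 'x': {s0, s2, s3} → {s1, s3}.
The final set {s1, s3} contains the accepting state s3.

Yes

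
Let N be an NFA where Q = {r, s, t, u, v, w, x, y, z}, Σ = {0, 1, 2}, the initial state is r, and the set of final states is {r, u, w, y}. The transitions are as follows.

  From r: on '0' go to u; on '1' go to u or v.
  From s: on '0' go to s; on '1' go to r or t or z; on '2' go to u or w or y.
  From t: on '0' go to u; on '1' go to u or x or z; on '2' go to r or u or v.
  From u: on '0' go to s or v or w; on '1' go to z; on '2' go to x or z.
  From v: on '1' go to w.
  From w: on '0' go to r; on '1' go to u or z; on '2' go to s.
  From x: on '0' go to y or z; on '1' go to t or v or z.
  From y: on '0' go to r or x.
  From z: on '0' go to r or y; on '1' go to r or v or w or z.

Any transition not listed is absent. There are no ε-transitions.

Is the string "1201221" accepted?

Yes

Start in {r}.
Read '1': r→{u, v}; now {u, v}.
Read '2': u→{x, z}, v→∅; now {x, z}.
Read '0': x→{y, z}, z→{r, y}; now {r, y, z}.
Read '1': r→{u, v}, y→∅, z→{r, v, w, z}; now {r, u, v, w, z}.
Read '2': r→∅, u→{x, z}, v→∅, w→{s}, z→∅; now {s, x, z}.
Read '2': s→{u, w, y}, x→∅, z→∅; now {u, w, y}.
Read '1': u→{z}, w→{u, z}, y→∅; now {u, z}.
The final set {u, z} contains the accepting state u.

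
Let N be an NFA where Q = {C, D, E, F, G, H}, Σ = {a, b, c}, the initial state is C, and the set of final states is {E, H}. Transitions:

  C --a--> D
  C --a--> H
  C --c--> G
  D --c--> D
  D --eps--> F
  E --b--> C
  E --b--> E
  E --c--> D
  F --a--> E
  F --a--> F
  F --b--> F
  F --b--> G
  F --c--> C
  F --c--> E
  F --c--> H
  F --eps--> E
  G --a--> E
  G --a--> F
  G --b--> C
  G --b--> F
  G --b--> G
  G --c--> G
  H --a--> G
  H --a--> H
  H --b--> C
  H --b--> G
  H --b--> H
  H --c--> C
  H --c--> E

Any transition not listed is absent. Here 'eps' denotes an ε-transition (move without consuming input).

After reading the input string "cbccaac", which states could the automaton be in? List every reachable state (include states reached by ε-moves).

Start in {C}.
Read 'c': {C} → {G}.
Read 'b': {G} → {C, E, F, G}.
Read 'c': {C, E, F, G} → {C, D, E, F, G, H}.
Read 'c': {C, D, E, F, G, H} → {C, D, E, F, G, H}.
Read 'a': {C, D, E, F, G, H} → {D, E, F, G, H}.
Read 'a': {D, E, F, G, H} → {E, F, G, H}.
Read 'c': {E, F, G, H} → {C, D, E, F, G, H}.

{C, D, E, F, G, H}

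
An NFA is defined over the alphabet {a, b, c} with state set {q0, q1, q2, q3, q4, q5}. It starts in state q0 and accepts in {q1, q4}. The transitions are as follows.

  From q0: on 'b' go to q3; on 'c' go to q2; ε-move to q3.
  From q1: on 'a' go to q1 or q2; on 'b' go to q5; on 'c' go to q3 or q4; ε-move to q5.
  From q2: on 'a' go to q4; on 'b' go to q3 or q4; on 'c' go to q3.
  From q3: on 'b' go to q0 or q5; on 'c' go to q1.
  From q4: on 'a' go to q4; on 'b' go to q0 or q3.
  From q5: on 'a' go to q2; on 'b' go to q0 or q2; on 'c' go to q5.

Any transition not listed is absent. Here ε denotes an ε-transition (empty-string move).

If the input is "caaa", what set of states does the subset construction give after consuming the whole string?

Start: ε-closure({q0}) = {q0, q3}.
Read 'c': {q0, q3} → {q1, q2, q5}.
Read 'a': {q1, q2, q5} → {q1, q2, q4, q5}.
Read 'a': {q1, q2, q4, q5} → {q1, q2, q4, q5}.
Read 'a': {q1, q2, q4, q5} → {q1, q2, q4, q5}.

{q1, q2, q4, q5}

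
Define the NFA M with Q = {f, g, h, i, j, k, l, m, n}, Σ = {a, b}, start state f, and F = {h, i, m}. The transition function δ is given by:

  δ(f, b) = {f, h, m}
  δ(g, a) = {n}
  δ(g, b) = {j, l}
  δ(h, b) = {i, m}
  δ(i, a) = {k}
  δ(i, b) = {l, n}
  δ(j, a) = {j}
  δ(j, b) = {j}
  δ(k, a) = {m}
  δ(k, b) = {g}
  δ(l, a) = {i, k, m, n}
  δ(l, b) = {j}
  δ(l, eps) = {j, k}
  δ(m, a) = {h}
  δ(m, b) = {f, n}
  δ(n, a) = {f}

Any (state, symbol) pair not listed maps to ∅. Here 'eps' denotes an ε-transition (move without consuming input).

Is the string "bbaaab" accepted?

Yes

Start in {f}.
Read 'b': f→{f, h, m}; now {f, h, m}.
Read 'b': f→{f, h, m}, h→{i, m}, m→{f, n}; now {f, h, i, m, n}.
Read 'a': f→∅, h→∅, i→{k}, m→{h}, n→{f}; now {f, h, k}.
Read 'a': f→∅, h→∅, k→{m}; now {m}.
Read 'a': m→{h}; now {h}.
Read 'b': h→{i, m}; now {i, m}.
The final set {i, m} contains the accepting states i, m.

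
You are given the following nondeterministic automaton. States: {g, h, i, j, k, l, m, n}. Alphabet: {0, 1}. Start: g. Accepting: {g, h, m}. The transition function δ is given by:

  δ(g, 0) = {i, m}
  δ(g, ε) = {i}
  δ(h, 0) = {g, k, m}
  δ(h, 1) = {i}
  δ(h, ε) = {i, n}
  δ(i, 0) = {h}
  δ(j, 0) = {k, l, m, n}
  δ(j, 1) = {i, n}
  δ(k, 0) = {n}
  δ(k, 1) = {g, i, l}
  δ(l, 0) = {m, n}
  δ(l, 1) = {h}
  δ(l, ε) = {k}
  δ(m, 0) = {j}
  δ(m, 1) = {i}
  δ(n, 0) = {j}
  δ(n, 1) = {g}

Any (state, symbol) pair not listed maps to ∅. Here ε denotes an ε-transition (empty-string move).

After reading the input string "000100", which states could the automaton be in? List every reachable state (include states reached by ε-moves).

{g, h, i, j, k, l, m, n}

Start: ε-closure({g}) = {g, i}.
Read '0': {g, i} → {h, i, m, n}.
Read '0': {h, i, m, n} → {g, h, i, j, k, m, n}.
Read '0': {g, h, i, j, k, m, n} → {g, h, i, j, k, l, m, n}.
Read '1': {g, h, i, j, k, l, m, n} → {g, h, i, k, l, n}.
Read '0': {g, h, i, k, l, n} → {g, h, i, j, k, m, n}.
Read '0': {g, h, i, j, k, m, n} → {g, h, i, j, k, l, m, n}.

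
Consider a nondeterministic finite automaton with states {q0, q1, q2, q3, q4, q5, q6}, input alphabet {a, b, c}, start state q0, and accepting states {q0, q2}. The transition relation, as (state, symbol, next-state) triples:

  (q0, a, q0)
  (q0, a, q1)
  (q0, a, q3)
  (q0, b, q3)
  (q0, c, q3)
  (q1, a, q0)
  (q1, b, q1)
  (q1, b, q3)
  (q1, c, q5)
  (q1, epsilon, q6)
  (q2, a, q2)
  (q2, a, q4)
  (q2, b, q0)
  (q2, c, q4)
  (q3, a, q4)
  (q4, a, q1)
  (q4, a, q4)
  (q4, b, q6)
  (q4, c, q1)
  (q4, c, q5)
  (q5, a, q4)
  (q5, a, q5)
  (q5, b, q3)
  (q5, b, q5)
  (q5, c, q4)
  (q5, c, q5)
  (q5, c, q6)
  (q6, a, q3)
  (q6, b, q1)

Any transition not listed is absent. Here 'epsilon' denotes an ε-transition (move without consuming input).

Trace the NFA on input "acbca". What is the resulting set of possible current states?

Start in {q0}.
Read 'a': q0→{q0, q1, q3}; union {q0, q1, q3}; ε-closure = {q0, q1, q3, q6}.
Read 'c': q0→{q3}, q1→{q5}, q3→∅, q6→∅; now {q3, q5}.
Read 'b': q3→∅, q5→{q3, q5}; now {q3, q5}.
Read 'c': q3→∅, q5→{q4, q5, q6}; now {q4, q5, q6}.
Read 'a': q4→{q1, q4}, q5→{q4, q5}, q6→{q3}; union {q1, q3, q4, q5}; ε-closure = {q1, q3, q4, q5, q6}.

{q1, q3, q4, q5, q6}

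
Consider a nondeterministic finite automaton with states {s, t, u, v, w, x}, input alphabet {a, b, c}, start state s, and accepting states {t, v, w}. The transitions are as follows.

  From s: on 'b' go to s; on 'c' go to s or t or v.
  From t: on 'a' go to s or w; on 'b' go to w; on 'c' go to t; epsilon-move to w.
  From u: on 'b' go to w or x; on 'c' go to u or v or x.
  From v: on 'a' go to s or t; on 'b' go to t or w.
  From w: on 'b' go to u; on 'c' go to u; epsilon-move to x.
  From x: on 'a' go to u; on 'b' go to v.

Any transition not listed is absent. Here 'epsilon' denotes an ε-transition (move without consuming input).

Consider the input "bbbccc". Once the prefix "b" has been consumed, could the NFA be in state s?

Start in {s}.
Read 'b': s→{s}; now {s}.
State s is in {s}.

Yes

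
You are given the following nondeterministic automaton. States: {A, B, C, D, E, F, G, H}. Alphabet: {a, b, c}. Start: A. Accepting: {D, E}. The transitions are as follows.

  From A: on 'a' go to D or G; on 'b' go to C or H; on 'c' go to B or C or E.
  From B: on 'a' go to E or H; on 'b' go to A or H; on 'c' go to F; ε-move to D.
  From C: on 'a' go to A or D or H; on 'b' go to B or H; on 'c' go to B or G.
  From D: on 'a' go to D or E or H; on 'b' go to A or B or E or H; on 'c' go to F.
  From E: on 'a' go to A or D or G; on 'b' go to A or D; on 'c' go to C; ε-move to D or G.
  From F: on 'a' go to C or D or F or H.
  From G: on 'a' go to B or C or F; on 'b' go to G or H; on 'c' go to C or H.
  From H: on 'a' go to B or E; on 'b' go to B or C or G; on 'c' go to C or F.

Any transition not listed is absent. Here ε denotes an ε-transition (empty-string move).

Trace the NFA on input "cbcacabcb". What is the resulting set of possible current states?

{A, B, C, D, E, G, H}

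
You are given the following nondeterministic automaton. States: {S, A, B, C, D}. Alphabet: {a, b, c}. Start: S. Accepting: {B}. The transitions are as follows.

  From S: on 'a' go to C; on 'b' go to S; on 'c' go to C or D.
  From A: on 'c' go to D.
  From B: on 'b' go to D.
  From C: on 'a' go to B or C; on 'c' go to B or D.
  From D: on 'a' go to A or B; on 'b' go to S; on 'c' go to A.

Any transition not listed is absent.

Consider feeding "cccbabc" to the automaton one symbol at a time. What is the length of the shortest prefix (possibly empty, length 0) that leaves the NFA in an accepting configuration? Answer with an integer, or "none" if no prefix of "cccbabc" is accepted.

Start in {S}.
Read 'c': S→{C, D}; now {C, D}.
Read 'c': C→{B, D}, D→{A}; now {A, B, D}.
None of the earlier sets intersect F, but {A, B, D} does.

2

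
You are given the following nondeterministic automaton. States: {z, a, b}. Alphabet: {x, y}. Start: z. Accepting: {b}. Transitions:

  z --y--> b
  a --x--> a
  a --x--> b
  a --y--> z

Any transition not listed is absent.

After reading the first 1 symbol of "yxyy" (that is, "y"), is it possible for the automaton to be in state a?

No

Start in {z}.
Read 'y': z→{b}; now {b}.
State a is not in {b}.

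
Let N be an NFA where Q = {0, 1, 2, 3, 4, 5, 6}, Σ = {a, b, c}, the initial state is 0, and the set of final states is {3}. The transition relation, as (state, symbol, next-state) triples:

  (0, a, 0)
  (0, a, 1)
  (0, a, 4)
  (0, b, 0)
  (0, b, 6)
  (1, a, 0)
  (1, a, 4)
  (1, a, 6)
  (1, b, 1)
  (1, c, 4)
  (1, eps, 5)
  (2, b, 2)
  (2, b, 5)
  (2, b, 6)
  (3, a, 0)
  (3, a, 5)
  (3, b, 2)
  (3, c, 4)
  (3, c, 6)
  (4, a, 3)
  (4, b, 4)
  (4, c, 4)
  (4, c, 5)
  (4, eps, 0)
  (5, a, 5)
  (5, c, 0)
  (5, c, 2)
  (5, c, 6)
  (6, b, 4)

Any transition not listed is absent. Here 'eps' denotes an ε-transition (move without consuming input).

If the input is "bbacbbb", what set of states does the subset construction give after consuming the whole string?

{0, 2, 4, 5, 6}

Start in {0}.
Read 'b': 0→{0, 6}; now {0, 6}.
Read 'b': 0→{0, 6}, 6→{4}; now {0, 4, 6}.
Read 'a': 0→{0, 1, 4}, 4→{3}, 6→∅; union {0, 1, 3, 4}; ε-closure = {0, 1, 3, 4, 5}.
Read 'c': 0→∅, 1→{4}, 3→{4, 6}, 4→{4, 5}, 5→{0, 2, 6}; now {0, 2, 4, 5, 6}.
Read 'b': 0→{0, 6}, 2→{2, 5, 6}, 4→{4}, 5→∅, 6→{4}; now {0, 2, 4, 5, 6}.
Read 'b': 0→{0, 6}, 2→{2, 5, 6}, 4→{4}, 5→∅, 6→{4}; now {0, 2, 4, 5, 6}.
Read 'b': 0→{0, 6}, 2→{2, 5, 6}, 4→{4}, 5→∅, 6→{4}; now {0, 2, 4, 5, 6}.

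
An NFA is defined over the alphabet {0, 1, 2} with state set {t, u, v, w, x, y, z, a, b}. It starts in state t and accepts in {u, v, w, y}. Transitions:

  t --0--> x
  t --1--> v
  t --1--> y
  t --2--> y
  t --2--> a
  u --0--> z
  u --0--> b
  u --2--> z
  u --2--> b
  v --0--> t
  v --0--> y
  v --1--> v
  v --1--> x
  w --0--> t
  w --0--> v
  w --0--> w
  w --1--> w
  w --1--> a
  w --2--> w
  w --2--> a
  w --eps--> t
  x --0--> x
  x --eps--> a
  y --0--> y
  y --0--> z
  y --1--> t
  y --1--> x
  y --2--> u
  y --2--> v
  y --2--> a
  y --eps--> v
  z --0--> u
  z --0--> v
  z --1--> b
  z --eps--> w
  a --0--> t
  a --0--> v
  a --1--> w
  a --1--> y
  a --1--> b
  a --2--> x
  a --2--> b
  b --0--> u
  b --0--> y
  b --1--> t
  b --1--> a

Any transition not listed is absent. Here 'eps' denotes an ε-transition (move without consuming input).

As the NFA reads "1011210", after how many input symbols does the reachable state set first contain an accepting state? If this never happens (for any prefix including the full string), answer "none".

Start in {t}.
Read '1': {t} → {v, y}.
None of the earlier sets intersect F, but {v, y} does.

1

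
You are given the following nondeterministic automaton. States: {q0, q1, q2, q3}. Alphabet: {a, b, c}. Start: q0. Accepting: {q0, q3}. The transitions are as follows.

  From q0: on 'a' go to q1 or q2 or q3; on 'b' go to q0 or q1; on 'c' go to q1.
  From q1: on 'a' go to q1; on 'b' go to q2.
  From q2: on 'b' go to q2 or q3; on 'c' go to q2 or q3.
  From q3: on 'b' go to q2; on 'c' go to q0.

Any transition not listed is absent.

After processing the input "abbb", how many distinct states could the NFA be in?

2

Start in {q0}.
Read 'a': {q0} → {q1, q2, q3}.
Read 'b': {q1, q2, q3} → {q2, q3}.
Read 'b': {q2, q3} → {q2, q3}.
Read 'b': {q2, q3} → {q2, q3}.
That set has 2 states.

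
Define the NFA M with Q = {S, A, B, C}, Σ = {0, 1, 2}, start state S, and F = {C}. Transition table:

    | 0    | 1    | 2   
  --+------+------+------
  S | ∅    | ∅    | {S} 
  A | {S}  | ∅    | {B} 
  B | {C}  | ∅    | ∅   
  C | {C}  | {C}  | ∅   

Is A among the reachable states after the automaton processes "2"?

Start in {S}.
Read '2': {S} → {S}.
State A is not in {S}.

No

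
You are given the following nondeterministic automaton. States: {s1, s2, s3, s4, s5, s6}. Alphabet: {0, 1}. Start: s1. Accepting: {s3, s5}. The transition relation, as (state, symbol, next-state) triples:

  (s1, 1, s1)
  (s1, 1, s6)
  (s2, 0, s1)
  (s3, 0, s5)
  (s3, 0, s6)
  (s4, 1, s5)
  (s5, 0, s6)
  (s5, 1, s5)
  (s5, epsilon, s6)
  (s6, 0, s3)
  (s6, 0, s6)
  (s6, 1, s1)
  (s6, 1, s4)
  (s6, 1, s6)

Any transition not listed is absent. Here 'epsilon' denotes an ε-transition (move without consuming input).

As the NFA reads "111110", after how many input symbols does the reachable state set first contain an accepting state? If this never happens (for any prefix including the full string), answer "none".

3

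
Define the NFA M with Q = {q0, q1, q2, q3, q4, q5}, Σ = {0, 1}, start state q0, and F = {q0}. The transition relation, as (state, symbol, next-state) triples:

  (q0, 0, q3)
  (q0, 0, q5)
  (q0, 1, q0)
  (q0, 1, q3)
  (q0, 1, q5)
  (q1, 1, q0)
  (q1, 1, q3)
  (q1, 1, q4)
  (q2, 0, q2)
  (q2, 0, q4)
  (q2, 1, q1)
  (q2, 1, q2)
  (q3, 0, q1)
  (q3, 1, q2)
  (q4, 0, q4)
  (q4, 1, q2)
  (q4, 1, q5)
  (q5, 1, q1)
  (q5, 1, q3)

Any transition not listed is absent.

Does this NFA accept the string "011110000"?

Start in {q0}.
Read '0': {q0} → {q3, q5}.
Read '1': {q3, q5} → {q1, q2, q3}.
Read '1': {q1, q2, q3} → {q0, q1, q2, q3, q4}.
Read '1': {q0, q1, q2, q3, q4} → {q0, q1, q2, q3, q4, q5}.
Read '1': {q0, q1, q2, q3, q4, q5} → {q0, q1, q2, q3, q4, q5}.
Read '0': {q0, q1, q2, q3, q4, q5} → {q1, q2, q3, q4, q5}.
Read '0': {q1, q2, q3, q4, q5} → {q1, q2, q4}.
Read '0': {q1, q2, q4} → {q2, q4}.
Read '0': {q2, q4} → {q2, q4}.
The final set {q2, q4} contains no accepting state.

No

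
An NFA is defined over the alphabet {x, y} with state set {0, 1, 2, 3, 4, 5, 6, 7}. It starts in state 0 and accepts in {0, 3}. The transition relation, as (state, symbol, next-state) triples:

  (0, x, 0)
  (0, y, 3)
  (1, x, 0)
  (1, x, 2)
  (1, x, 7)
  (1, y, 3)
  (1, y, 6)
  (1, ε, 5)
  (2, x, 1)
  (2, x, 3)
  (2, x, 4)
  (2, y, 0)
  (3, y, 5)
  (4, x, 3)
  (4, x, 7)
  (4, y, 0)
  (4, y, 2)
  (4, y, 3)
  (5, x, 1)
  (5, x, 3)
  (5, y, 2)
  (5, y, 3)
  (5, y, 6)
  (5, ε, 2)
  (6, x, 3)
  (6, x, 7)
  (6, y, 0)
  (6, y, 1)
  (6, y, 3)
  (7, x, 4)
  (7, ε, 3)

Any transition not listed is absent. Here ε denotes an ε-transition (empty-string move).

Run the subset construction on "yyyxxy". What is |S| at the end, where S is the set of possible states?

Start in {0}.
Read 'y': {0} → {3}.
Read 'y': {3} → {2, 5}.
Read 'y': {2, 5} → {0, 2, 3, 6}.
Read 'x': {0, 2, 3, 6} → {0, 1, 2, 3, 4, 5, 7}.
Read 'x': {0, 1, 2, 3, 4, 5, 7} → {0, 1, 2, 3, 4, 5, 7}.
Read 'y': {0, 1, 2, 3, 4, 5, 7} → {0, 2, 3, 5, 6}.
That set has 5 states.

5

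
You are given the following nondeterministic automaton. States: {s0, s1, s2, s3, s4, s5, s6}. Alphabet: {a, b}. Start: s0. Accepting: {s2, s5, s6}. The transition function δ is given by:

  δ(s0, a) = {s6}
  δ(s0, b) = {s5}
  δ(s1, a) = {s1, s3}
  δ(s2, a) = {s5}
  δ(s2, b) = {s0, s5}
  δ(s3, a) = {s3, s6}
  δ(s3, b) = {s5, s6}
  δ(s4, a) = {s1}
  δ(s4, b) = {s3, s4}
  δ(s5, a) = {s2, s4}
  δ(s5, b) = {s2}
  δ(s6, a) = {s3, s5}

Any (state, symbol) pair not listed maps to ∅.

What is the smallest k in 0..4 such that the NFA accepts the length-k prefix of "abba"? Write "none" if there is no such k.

1

Start in {s0}.
Read 'a': {s0} → {s6}.
None of the earlier sets intersect F, but {s6} does.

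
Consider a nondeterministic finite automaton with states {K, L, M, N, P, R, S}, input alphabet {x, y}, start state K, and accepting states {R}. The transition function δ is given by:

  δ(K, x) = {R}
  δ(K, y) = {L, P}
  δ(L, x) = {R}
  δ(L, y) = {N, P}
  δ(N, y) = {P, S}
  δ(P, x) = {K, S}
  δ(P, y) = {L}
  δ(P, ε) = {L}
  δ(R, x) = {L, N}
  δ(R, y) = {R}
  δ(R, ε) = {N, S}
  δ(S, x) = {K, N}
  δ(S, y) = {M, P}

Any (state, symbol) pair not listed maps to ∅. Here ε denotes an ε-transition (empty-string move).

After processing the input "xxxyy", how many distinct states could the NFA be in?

6

Start in {K}.
Read 'x': {K} → {N, R, S}.
Read 'x': {N, R, S} → {K, L, N}.
Read 'x': {K, L, N} → {N, R, S}.
Read 'y': {N, R, S} → {L, M, N, P, R, S}.
Read 'y': {L, M, N, P, R, S} → {L, M, N, P, R, S}.
That set has 6 states.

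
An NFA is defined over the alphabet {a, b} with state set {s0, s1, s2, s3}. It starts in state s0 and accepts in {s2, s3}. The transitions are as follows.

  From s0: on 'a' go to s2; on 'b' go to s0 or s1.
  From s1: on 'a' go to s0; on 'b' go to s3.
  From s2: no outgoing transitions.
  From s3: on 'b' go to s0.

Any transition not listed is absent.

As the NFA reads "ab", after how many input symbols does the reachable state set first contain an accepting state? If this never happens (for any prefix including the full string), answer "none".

1

Start in {s0}.
Read 'a': {s0} → {s2}.
None of the earlier sets intersect F, but {s2} does.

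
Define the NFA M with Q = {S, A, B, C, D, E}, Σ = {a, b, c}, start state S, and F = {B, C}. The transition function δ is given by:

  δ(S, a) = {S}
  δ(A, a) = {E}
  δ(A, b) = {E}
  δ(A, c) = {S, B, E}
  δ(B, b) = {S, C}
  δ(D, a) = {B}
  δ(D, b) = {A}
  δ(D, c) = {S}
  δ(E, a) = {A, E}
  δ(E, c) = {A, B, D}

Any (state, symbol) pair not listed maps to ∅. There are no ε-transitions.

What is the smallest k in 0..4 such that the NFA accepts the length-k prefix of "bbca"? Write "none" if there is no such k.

Start in {S}.
Read 'b': S→∅; now ∅.
The set is empty and remains empty for the remaining 3 symbols.
No reachable set along the way intersects F.

none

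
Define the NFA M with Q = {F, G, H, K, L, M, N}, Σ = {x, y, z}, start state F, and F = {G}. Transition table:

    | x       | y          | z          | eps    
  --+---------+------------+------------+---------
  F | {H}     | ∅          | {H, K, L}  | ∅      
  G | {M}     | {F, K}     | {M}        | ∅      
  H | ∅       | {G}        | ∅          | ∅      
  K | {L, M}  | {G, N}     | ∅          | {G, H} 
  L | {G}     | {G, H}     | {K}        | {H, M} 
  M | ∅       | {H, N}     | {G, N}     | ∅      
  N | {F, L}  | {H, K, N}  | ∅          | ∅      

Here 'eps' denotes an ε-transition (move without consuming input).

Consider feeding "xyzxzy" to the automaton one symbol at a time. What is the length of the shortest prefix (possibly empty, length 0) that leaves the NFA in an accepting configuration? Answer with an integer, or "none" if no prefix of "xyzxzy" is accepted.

Start in {F}.
Read 'x': F→{H}; now {H}.
Read 'y': H→{G}; now {G}.
None of the earlier sets intersect F, but {G} does.

2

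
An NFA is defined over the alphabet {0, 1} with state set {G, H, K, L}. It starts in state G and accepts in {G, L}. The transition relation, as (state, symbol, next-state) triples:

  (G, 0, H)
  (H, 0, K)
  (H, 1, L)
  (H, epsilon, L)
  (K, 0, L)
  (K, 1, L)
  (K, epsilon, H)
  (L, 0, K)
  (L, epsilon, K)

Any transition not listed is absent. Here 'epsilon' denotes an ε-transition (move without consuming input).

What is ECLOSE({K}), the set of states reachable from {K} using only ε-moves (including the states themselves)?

Begin with {K}.
ε-move K → H; add H.
ε-move H → L; add L.

{H, K, L}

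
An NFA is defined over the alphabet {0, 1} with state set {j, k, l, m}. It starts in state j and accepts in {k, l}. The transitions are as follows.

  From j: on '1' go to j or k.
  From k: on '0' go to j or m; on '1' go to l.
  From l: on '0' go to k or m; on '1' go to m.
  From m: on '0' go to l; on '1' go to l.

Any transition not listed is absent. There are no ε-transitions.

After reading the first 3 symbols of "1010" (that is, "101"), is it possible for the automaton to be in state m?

Start in {j}.
Read '1': j→{j, k}; now {j, k}.
Read '0': j→∅, k→{j, m}; now {j, m}.
Read '1': j→{j, k}, m→{l}; now {j, k, l}.
State m is not in {j, k, l}.

No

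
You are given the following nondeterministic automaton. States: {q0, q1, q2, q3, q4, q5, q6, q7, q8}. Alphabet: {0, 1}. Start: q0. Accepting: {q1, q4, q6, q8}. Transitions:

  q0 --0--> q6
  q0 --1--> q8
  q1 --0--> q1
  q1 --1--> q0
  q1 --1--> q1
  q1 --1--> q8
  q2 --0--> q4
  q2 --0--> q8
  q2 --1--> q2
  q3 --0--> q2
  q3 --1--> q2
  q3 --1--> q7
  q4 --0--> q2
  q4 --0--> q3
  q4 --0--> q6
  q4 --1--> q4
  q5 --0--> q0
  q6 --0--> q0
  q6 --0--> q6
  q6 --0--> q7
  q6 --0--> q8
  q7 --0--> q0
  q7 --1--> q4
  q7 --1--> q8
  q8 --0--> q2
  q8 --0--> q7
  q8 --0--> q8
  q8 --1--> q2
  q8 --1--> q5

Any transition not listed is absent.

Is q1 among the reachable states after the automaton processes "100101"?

No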